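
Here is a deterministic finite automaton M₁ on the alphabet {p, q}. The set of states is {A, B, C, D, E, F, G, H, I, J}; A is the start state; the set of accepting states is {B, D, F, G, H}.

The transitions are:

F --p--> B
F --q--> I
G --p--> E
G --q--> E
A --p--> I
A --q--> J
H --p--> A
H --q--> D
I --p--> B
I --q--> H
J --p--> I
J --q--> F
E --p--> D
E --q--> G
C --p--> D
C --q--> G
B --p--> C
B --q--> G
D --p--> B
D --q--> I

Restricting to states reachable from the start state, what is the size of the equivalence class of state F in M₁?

Initial partition by acceptance: {B,D,F,G,H} | {A,C,E,I,J}.
Split {B,D,F,G,H} by δ(·,p) → {B,G,H} and {D,F}.
Split {B,G,H} by δ(·,q) → {B} and {G} and {H}.
On input p, block {A,C,E,I,J} splits into {A,J} and {C,E} and {I}.
Refine {A,J} on symbol q: members go to different blocks, giving {A} and {J}.
Stable partition: {B} | {A} | {D,F} | {G} | {H} | {C,E} | {I} | {J} — 8 equivalence classes.
The equivalence class containing F is {D,F}, of size 2.

2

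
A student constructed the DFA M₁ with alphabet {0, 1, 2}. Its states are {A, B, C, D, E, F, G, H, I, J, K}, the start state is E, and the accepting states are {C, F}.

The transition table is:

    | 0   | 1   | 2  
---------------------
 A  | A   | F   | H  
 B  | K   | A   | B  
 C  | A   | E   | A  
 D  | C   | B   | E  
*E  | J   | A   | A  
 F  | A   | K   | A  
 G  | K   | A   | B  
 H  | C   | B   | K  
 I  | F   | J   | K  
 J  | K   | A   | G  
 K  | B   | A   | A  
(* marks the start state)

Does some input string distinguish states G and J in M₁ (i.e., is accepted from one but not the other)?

First remove the unreachable states {D,I}; 9 states remain.
P0 = {C,F} | {A,B,E,G,H,J,K}.
Refine {A,B,E,G,H,J,K} on symbol 0: members go to different blocks, giving {A,B,E,G,J,K} and {H}.
On input 1, block {A,B,E,G,J,K} splits into {B,E,G,J,K} and {A}.
Split {B,E,G,J,K} by δ(·,2) → {B,G,J} and {E,K}.
The partition is now stable with 5 blocks: {C,F} | {B,G,J} | {H} | {A} | {E,K}.
G and J lie in the same block of the stable partition, so they are equivalent — no string distinguishes them.

No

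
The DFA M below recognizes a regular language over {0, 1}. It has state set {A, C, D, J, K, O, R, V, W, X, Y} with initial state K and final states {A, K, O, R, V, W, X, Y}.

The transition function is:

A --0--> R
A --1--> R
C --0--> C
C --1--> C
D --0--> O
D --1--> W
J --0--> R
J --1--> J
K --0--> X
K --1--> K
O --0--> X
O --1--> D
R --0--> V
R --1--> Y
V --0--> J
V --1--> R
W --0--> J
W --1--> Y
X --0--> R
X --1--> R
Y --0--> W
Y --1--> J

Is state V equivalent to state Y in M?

Reachable states from the start: {J,K,R,V,W,X,Y}. Unreachable: {A,C,D,O} — drop them.
Initial partition by acceptance: {K,R,V,W,X,Y} | {J}.
Refine {K,R,V,W,X,Y} on symbol 0: members go to different blocks, giving {K,R,X,Y} and {V,W}.
Split {K,R,X,Y} by δ(·,0) → {R,Y} and {K,X}.
On input 1, block {R,Y} splits into {Y} and {R}.
Refine {V,W} on symbol 1: members go to different blocks, giving {V} and {W}.
Refine {K,X} on symbol 0: members go to different blocks, giving {K} and {X}.
Stable partition: {Y} | {J} | {V} | {K} | {R} | {W} | {X} — 7 equivalence classes.
V and Y end up in different blocks, so they are distinguishable. For instance, the string '0' is accepted from only Y.

No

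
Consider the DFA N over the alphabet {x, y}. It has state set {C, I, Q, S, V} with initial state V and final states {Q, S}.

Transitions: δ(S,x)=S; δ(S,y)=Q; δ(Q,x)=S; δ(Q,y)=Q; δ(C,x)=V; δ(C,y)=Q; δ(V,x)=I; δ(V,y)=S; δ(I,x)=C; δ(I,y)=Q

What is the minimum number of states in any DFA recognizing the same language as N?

P0 = {Q,S} | {C,I,V}.
Stable partition: {Q,S} | {C,I,V} — 2 equivalence classes.

2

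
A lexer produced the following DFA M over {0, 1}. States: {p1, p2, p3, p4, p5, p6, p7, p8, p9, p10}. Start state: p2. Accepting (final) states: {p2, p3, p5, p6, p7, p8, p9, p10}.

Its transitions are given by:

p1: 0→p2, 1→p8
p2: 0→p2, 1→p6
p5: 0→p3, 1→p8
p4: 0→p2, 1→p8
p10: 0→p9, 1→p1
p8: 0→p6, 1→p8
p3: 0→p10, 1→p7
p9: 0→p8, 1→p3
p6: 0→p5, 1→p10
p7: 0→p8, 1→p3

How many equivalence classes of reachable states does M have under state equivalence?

8

First remove the unreachable states {p4}; 9 states remain.
Initial partition by acceptance: {p2,p3,p5,p6,p7,p8,p9,p10} | {p1}.
On input 1, block {p2,p3,p5,p6,p7,p8,p9,p10} splits into {p2,p3,p5,p6,p7,p8,p9} and {p10}.
On input 0, block {p2,p3,p5,p6,p7,p8,p9} splits into {p2,p5,p6,p7,p8,p9} and {p3}.
Refine {p2,p5,p6,p7,p8,p9} on symbol 0: members go to different blocks, giving {p2,p6,p7,p8,p9} and {p5}.
Split {p2,p6,p7,p8,p9} by δ(·,0) → {p2,p7,p8,p9} and {p6}.
Refine {p2,p7,p8,p9} on symbol 0: members go to different blocks, giving {p2,p7,p9} and {p8}.
Refine {p2,p7,p9} on symbol 0: members go to different blocks, giving {p7,p9} and {p2}.
The partition is now stable with 8 blocks: {p7,p9} | {p1} | {p10} | {p3} | {p5} | {p6} | {p8} | {p2}.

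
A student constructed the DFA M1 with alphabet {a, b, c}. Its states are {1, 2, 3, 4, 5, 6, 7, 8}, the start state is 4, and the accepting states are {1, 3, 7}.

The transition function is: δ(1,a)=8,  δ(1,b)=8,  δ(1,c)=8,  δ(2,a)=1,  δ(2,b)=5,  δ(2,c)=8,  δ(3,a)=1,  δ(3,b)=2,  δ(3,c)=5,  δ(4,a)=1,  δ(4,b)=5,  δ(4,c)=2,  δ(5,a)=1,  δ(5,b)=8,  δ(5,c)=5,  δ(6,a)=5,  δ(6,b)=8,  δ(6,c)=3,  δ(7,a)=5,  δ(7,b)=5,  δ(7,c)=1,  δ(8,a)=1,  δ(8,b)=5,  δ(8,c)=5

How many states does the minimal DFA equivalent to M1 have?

Reachable states from the start: {1,2,4,5,8}. Unreachable: {3,6,7} — drop them.
Start with accepting vs non-accepting: {1} | {2,4,5,8}.
No further refinement is possible. Final partition (2 blocks): {1} | {2,4,5,8}.

2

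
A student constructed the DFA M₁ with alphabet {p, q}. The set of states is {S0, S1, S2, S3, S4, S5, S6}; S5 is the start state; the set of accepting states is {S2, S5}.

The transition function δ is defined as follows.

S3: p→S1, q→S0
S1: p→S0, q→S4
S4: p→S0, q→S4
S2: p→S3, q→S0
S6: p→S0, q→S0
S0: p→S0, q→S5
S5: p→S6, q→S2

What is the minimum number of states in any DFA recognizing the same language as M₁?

Start with accepting vs non-accepting: {S2,S5} | {S0,S1,S3,S4,S6}.
Split {S2,S5} by δ(·,q) → {S2} and {S5}.
Refine {S0,S1,S3,S4,S6} on symbol q: members go to different blocks, giving {S1,S3,S4,S6} and {S0}.
On input p, block {S1,S3,S4,S6} splits into {S1,S4,S6} and {S3}.
Refine {S1,S4,S6} on symbol q: members go to different blocks, giving {S1,S4} and {S6}.
Stable partition: {S2} | {S1,S4} | {S5} | {S0} | {S3} | {S6} — 6 equivalence classes.

6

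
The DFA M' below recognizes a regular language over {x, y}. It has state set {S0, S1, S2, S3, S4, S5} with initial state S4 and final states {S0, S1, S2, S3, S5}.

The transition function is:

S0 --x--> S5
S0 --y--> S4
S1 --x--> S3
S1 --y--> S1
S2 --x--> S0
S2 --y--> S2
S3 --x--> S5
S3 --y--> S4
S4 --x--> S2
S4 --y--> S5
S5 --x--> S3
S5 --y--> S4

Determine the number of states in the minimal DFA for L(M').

First remove the unreachable states {S1}; 5 states remain.
Initial partition by acceptance: {S0,S2,S3,S5} | {S4}.
On input y, block {S0,S2,S3,S5} splits into {S0,S3,S5} and {S2}.
No further refinement is possible. Final partition (3 blocks): {S0,S3,S5} | {S4} | {S2}.

3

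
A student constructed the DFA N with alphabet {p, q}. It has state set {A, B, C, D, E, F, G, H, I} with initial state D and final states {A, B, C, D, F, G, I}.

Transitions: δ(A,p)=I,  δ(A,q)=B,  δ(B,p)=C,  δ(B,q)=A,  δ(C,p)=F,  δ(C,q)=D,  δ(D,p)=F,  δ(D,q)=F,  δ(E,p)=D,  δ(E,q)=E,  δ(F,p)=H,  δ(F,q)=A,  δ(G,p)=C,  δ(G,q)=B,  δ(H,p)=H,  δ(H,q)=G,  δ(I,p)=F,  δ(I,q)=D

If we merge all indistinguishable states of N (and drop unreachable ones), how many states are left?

5

States {E} cannot be reached from the start state, so discard them.
P0 = {A,B,C,D,F,G,I} | {H}.
Refine {A,B,C,D,F,G,I} on symbol p: members go to different blocks, giving {A,B,C,D,G,I} and {F}.
Split {A,B,C,D,G,I} by δ(·,p) → {A,B,G} and {C,D,I}.
Split {C,D,I} by δ(·,q) → {C,I} and {D}.
Stable partition: {A,B,G} | {H} | {F} | {C,I} | {D} — 5 equivalence classes.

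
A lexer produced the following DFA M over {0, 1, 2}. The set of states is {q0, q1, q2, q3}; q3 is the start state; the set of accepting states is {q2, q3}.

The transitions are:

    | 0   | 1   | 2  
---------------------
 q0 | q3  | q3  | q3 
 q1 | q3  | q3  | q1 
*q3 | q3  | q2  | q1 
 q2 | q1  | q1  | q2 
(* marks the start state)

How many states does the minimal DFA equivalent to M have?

3

First remove the unreachable states {q0}; 3 states remain.
P0 = {q2,q3} | {q1}.
Split {q2,q3} by δ(·,0) → {q2} and {q3}.
The partition is now stable with 3 blocks: {q2} | {q1} | {q3}.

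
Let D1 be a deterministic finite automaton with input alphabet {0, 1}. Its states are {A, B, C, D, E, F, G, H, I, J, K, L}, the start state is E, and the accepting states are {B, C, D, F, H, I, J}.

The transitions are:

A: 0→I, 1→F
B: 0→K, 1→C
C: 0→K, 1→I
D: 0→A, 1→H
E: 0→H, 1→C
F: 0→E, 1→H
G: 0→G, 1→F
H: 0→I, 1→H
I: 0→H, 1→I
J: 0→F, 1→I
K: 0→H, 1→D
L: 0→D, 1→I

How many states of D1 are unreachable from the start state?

4

No path from E leads to B, G, J, L; the other 8 states are all reachable.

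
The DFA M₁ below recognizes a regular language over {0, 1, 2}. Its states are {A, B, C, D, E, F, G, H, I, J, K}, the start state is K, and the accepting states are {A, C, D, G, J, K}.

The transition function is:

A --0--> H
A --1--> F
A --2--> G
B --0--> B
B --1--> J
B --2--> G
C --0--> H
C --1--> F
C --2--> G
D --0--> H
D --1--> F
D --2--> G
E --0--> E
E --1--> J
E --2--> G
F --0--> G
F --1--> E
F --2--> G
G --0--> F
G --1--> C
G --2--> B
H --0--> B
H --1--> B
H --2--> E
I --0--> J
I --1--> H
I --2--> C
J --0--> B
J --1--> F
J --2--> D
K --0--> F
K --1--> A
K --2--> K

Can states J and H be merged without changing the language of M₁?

Reachable states from the start: {A,B,C,D,E,F,G,H,J,K}. Unreachable: {I} — drop them.
Start with accepting vs non-accepting: {A,C,D,G,J,K} | {B,E,F,H}.
Split {A,C,D,G,J,K} by δ(·,1) → {A,C,D,J} and {G,K}.
On input 2, block {A,C,D,J} splits into {A,C,D} and {J}.
Refine {B,E,F,H} on symbol 0: members go to different blocks, giving {B,E,H} and {F}.
On input 1, block {B,E,H} splits into {B,E} and {H}.
Refine {G,K} on symbol 2: members go to different blocks, giving {G} and {K}.
Stable partition: {A,C,D} | {B,E} | {G} | {J} | {F} | {H} | {K} — 7 equivalence classes.
J and H end up in different blocks, so they are distinguishable. For instance, the string 'ε' is accepted from only J.

No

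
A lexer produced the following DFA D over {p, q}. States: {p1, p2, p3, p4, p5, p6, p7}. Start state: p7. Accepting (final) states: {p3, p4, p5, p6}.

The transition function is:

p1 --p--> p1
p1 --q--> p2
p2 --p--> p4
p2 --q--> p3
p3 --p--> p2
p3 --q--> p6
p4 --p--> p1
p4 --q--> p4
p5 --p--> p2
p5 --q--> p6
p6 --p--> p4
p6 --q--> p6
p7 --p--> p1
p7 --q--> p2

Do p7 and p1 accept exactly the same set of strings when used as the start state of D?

First remove the unreachable states {p5}; 6 states remain.
Start with accepting vs non-accepting: {p3,p4,p6} | {p1,p2,p7}.
Refine {p3,p4,p6} on symbol p: members go to different blocks, giving {p3,p4} and {p6}.
Refine {p3,p4} on symbol q: members go to different blocks, giving {p3} and {p4}.
On input p, block {p1,p2,p7} splits into {p1,p7} and {p2}.
Stable partition: {p3} | {p1,p7} | {p6} | {p4} | {p2} — 5 equivalence classes.
p7 and p1 lie in the same block of the stable partition, so they are equivalent — no string distinguishes them.

Yes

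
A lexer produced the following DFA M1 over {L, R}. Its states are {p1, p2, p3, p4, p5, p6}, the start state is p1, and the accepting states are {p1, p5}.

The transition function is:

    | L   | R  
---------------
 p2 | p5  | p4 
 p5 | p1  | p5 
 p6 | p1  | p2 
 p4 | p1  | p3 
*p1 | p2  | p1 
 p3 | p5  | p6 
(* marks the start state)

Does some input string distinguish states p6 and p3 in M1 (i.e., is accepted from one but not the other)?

Every state is reachable, so we keep all 6.
Start with accepting vs non-accepting: {p1,p5} | {p2,p3,p4,p6}.
Refine {p1,p5} on symbol L: members go to different blocks, giving {p1} and {p5}.
Refine {p2,p3,p4,p6} on symbol L: members go to different blocks, giving {p2,p3} and {p4,p6}.
Stable partition: {p1} | {p2,p3} | {p5} | {p4,p6} — 4 equivalence classes.
p6 and p3 end up in different blocks, so they are distinguishable. For instance, the string 'LL' is accepted from only p3.

Yes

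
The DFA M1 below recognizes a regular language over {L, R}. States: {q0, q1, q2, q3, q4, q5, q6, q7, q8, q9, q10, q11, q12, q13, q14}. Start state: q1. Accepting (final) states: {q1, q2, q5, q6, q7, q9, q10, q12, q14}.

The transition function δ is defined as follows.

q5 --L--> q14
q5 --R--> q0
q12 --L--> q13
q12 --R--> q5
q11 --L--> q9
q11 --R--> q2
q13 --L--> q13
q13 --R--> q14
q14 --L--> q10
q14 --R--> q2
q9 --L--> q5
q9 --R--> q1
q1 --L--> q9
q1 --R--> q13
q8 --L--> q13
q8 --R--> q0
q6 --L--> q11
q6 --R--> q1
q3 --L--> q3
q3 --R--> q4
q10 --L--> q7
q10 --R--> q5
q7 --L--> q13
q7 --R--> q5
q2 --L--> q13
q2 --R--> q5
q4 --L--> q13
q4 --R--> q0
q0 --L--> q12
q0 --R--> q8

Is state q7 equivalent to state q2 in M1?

Yes

States {q3,q4,q6,q11} cannot be reached from the start state, so discard them.
P0 = {q1,q2,q5,q7,q9,q10,q12,q14} | {q0,q8,q13}.
Refine {q1,q2,q5,q7,q9,q10,q12,q14} on symbol L: members go to different blocks, giving {q1,q5,q9,q10,q14} and {q2,q7,q12}.
Refine {q1,q5,q9,q10,q14} on symbol L: members go to different blocks, giving {q1,q5,q9,q14} and {q10}.
Split {q1,q5,q9,q14} by δ(·,L) → {q1,q5,q9} and {q14}.
Split {q1,q5,q9} by δ(·,L) → {q1,q9} and {q5}.
Split {q1,q9} by δ(·,L) → {q1} and {q9}.
Refine {q0,q8,q13} on symbol L: members go to different blocks, giving {q8,q13} and {q0}.
On input R, block {q8,q13} splits into {q8} and {q13}.
No further refinement is possible. Final partition (9 blocks): {q1} | {q8} | {q2,q7,q12} | {q10} | {q14} | {q5} | {q9} | {q0} | {q13}.
q7 and q2 lie in the same block of the stable partition, so they are equivalent — no string distinguishes them.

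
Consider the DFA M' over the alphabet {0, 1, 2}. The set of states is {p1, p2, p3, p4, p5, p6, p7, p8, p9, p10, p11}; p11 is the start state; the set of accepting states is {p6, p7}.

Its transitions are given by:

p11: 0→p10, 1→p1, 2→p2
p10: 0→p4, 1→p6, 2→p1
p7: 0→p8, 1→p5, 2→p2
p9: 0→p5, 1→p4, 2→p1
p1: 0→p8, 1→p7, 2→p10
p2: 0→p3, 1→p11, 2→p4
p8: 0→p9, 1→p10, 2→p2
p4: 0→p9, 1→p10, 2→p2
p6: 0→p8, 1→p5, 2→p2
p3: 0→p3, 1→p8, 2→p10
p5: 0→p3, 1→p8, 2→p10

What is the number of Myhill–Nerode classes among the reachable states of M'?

6

Start with accepting vs non-accepting: {p6,p7} | {p1,p2,p3,p4,p5,p8,p9,p10,p11}.
On input 1, block {p1,p2,p3,p4,p5,p8,p9,p10,p11} splits into {p2,p3,p4,p5,p8,p9,p11} and {p1,p10}.
Refine {p2,p3,p4,p5,p8,p9,p11} on symbol 0: members go to different blocks, giving {p2,p3,p4,p5,p8,p9} and {p11}.
Split {p2,p3,p4,p5,p8,p9} by δ(·,1) → {p3,p5,p9} and {p4,p8} and {p2}.
No further refinement is possible. Final partition (6 blocks): {p6,p7} | {p3,p5,p9} | {p1,p10} | {p11} | {p4,p8} | {p2}.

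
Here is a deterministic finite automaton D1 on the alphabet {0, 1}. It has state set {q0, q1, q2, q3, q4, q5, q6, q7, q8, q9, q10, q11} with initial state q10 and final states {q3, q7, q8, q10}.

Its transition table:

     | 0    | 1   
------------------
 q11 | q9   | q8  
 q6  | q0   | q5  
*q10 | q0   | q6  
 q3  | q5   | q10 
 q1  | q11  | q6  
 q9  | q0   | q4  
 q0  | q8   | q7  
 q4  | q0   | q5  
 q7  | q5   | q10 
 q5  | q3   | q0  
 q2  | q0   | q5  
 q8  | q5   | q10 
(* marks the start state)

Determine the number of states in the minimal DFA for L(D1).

Reachable states from the start: {q0,q3,q5,q6,q7,q8,q10}. Unreachable: {q1,q2,q4,q9,q11} — drop them.
Initial partition by acceptance: {q3,q7,q8,q10} | {q0,q5,q6}.
Split {q3,q7,q8,q10} by δ(·,1) → {q3,q7,q8} and {q10}.
Split {q0,q5,q6} by δ(·,0) → {q0,q5} and {q6}.
On input 1, block {q0,q5} splits into {q0} and {q5}.
The partition is now stable with 5 blocks: {q3,q7,q8} | {q0} | {q10} | {q6} | {q5}.

5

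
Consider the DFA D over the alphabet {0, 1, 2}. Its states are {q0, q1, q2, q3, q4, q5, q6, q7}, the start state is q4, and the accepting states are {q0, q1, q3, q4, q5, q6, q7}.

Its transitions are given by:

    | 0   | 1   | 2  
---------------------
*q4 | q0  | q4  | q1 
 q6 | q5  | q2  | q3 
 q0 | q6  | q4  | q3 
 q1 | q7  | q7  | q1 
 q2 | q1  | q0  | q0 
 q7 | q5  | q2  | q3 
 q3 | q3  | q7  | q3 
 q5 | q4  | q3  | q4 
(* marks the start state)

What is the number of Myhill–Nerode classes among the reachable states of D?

7

Every state is reachable, so we keep all 8.
P0 = {q0,q1,q3,q4,q5,q6,q7} | {q2}.
Refine {q0,q1,q3,q4,q5,q6,q7} on symbol 1: members go to different blocks, giving {q0,q1,q3,q4,q5} and {q6,q7}.
On input 0, block {q0,q1,q3,q4,q5} splits into {q3,q4,q5} and {q0,q1}.
Refine {q3,q4,q5} on symbol 0: members go to different blocks, giving {q3,q5} and {q4}.
Refine {q3,q5} on symbol 0: members go to different blocks, giving {q3} and {q5}.
Split {q0,q1} by δ(·,1) → {q0} and {q1}.
The partition is now stable with 7 blocks: {q3} | {q2} | {q6,q7} | {q0} | {q4} | {q5} | {q1}.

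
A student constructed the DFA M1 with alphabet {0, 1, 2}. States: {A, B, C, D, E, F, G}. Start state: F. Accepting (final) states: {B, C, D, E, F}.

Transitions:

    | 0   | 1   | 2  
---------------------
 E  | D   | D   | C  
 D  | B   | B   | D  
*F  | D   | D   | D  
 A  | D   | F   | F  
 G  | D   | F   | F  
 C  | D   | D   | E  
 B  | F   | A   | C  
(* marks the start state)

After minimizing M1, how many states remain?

5

First remove the unreachable states {G}; 6 states remain.
Start with accepting vs non-accepting: {B,C,D,E,F} | {A}.
On input 1, block {B,C,D,E,F} splits into {C,D,E,F} and {B}.
On input 0, block {C,D,E,F} splits into {C,E,F} and {D}.
Split {C,E,F} by δ(·,2) → {C,E} and {F}.
No further refinement is possible. Final partition (5 blocks): {C,E} | {A} | {B} | {D} | {F}.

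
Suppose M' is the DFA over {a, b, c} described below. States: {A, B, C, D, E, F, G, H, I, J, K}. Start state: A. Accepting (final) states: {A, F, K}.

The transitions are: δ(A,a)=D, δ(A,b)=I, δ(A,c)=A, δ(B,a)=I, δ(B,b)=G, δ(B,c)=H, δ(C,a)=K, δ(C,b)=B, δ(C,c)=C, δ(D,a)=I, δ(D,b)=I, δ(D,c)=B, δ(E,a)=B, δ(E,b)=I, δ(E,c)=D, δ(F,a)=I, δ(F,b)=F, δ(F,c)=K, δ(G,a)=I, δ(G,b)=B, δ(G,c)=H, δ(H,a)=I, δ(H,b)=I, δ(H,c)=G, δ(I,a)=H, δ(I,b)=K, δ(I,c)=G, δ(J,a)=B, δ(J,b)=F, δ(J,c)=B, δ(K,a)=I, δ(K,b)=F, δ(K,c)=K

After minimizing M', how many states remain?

First remove the unreachable states {C,E,J}; 8 states remain.
P0 = {A,F,K} | {B,D,G,H,I}.
Split {A,F,K} by δ(·,b) → {F,K} and {A}.
Refine {B,D,G,H,I} on symbol b: members go to different blocks, giving {B,D,G,H} and {I}.
Refine {B,D,G,H} on symbol b: members go to different blocks, giving {B,G} and {D,H}.
No further refinement is possible. Final partition (5 blocks): {F,K} | {B,G} | {A} | {I} | {D,H}.

5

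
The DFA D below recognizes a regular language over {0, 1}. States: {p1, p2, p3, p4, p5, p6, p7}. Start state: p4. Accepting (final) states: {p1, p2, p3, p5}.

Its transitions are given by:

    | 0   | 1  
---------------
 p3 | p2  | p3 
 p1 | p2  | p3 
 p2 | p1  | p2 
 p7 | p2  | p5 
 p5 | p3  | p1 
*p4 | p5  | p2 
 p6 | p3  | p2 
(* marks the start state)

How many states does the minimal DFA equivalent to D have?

2

Reachable states from the start: {p1,p2,p3,p4,p5}. Unreachable: {p6,p7} — drop them.
P0 = {p1,p2,p3,p5} | {p4}.
The partition is now stable with 2 blocks: {p1,p2,p3,p5} | {p4}.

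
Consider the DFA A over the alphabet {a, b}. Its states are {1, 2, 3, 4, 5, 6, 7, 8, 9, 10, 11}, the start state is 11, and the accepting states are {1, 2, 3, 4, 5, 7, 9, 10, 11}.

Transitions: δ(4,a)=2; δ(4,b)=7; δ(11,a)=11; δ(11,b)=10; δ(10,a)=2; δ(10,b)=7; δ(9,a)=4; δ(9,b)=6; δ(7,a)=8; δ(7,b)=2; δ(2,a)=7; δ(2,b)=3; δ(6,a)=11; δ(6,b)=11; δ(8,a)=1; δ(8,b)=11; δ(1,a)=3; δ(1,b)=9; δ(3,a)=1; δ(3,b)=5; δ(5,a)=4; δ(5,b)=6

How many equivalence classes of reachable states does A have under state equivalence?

8

All states are reachable from the start state.
P0 = {1,2,3,4,5,7,9,10,11} | {6,8}.
On input a, block {1,2,3,4,5,7,9,10,11} splits into {1,2,3,4,5,9,10,11} and {7}.
Split {1,2,3,4,5,9,10,11} by δ(·,a) → {1,3,4,5,9,10,11} and {2}.
On input a, block {1,3,4,5,9,10,11} splits into {1,3,5,9,11} and {4,10}.
Refine {1,3,5,9,11} on symbol a: members go to different blocks, giving {1,3,11} and {5,9}.
Refine {1,3,11} on symbol b: members go to different blocks, giving {1,3} and {11}.
Split {6,8} by δ(·,a) → {6} and {8}.
Stable partition: {1,3} | {6} | {7} | {2} | {4,10} | {5,9} | {11} | {8} — 8 equivalence classes.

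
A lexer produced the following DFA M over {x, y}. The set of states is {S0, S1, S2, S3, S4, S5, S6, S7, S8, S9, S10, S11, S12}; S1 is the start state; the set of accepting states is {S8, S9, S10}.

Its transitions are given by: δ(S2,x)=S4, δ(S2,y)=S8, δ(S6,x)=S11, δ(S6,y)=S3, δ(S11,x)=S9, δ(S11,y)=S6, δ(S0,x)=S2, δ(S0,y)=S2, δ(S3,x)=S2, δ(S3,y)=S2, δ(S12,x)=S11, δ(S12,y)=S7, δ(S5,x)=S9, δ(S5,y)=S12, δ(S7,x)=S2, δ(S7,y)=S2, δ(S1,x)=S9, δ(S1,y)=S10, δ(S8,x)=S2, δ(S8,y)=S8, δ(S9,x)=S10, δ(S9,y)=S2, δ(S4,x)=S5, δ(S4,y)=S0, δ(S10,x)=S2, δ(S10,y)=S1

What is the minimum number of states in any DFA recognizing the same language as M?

8

Start with accepting vs non-accepting: {S8,S9,S10} | {S0,S1,S2,S3,S4,S5,S6,S7,S11,S12}.
On input x, block {S8,S9,S10} splits into {S8,S10} and {S9}.
On input y, block {S8,S10} splits into {S8} and {S10}.
Split {S0,S1,S2,S3,S4,S5,S6,S7,S11,S12} by δ(·,x) → {S0,S2,S3,S4,S6,S7,S12} and {S1,S5,S11}.
On input x, block {S0,S2,S3,S4,S6,S7,S12} splits into {S0,S2,S3,S7} and {S4,S6,S12}.
On input x, block {S0,S2,S3,S7} splits into {S0,S3,S7} and {S2}.
On input y, block {S1,S5,S11} splits into {S5,S11} and {S1}.
The partition is now stable with 8 blocks: {S8} | {S0,S3,S7} | {S9} | {S10} | {S5,S11} | {S4,S6,S12} | {S2} | {S1}.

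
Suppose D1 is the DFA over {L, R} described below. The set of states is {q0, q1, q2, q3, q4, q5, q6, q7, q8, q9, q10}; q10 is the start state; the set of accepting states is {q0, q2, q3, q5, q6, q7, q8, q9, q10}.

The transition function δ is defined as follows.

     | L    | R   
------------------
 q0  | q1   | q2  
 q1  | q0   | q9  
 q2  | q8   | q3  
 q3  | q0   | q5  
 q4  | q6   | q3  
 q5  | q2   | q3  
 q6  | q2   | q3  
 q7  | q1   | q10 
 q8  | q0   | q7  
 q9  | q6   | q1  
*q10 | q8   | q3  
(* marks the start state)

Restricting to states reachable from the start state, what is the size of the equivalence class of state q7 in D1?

First remove the unreachable states {q4}; 10 states remain.
P0 = {q0,q2,q3,q5,q6,q7,q8,q9,q10} | {q1}.
Refine {q0,q2,q3,q5,q6,q7,q8,q9,q10} on symbol L: members go to different blocks, giving {q2,q3,q5,q6,q8,q9,q10} and {q0,q7}.
Refine {q2,q3,q5,q6,q8,q9,q10} on symbol L: members go to different blocks, giving {q2,q5,q6,q9,q10} and {q3,q8}.
On input L, block {q2,q5,q6,q9,q10} splits into {q5,q6,q9} and {q2,q10}.
On input L, block {q5,q6,q9} splits into {q5,q6} and {q9}.
Refine {q3,q8} on symbol R: members go to different blocks, giving {q3} and {q8}.
The partition is now stable with 7 blocks: {q5,q6} | {q1} | {q0,q7} | {q3} | {q2,q10} | {q9} | {q8}.
State q7 belongs to the block {q0,q7}, which has 2 states.

2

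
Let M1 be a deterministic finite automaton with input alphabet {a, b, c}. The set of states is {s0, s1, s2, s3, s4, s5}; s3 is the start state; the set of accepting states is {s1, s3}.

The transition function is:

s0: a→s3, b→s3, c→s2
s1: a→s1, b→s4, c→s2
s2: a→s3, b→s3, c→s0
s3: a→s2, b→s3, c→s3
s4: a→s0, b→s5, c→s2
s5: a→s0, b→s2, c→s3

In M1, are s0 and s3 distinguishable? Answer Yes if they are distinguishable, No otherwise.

Yes

States {s1,s4,s5} cannot be reached from the start state, so discard them.
Start with accepting vs non-accepting: {s3} | {s0,s2}.
The partition is now stable with 2 blocks: {s3} | {s0,s2}.
s0 and s3 end up in different blocks, so they are distinguishable. For instance, the string 'ε' is accepted from only s3.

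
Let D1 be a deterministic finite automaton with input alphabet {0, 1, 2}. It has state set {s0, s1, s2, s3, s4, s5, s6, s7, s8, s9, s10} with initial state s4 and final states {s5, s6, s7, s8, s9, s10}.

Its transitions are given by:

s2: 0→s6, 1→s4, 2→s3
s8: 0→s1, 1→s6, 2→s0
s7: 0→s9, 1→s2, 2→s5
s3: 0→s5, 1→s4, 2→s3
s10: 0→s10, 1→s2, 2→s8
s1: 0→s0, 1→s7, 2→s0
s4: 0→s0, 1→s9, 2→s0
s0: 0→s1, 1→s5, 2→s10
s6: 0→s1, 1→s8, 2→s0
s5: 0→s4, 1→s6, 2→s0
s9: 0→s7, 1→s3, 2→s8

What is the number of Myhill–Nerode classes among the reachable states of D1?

5

All states are reachable from the start state.
P0 = {s5,s6,s7,s8,s9,s10} | {s0,s1,s2,s3,s4}.
Split {s5,s6,s7,s8,s9,s10} by δ(·,0) → {s5,s6,s8} and {s7,s9,s10}.
Split {s0,s1,s2,s3,s4} by δ(·,0) → {s0,s1,s4} and {s2,s3}.
On input 1, block {s0,s1,s4} splits into {s1,s4} and {s0}.
No further refinement is possible. Final partition (5 blocks): {s5,s6,s8} | {s1,s4} | {s7,s9,s10} | {s2,s3} | {s0}.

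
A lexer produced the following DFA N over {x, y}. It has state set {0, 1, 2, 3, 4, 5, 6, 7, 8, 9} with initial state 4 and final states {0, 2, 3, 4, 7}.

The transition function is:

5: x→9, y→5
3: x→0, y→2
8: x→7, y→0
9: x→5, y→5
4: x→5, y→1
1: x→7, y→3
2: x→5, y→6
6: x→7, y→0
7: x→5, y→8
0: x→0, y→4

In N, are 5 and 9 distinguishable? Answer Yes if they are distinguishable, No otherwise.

All states are reachable from the start state.
P0 = {0,2,3,4,7} | {1,5,6,8,9}.
On input x, block {0,2,3,4,7} splits into {2,4,7} and {0,3}.
On input x, block {1,5,6,8,9} splits into {1,6,8} and {5,9}.
No further refinement is possible. Final partition (4 blocks): {2,4,7} | {1,6,8} | {0,3} | {5,9}.
5 and 9 lie in the same block of the stable partition, so they are equivalent — no string distinguishes them.

No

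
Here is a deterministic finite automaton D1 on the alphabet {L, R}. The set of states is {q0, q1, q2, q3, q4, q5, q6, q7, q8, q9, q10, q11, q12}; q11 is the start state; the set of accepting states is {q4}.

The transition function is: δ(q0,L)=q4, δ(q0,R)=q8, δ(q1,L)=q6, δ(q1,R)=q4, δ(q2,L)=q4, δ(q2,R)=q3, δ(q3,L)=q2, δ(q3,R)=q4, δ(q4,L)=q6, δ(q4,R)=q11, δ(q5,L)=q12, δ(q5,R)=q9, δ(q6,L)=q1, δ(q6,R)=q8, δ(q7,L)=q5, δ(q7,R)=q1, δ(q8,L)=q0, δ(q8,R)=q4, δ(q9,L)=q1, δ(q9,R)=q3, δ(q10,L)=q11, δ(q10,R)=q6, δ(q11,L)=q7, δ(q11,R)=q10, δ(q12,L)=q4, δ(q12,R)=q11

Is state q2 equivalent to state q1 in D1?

No

Every state is reachable, so we keep all 13.
Initial partition by acceptance: {q4} | {q0,q1,q2,q3,q5,q6,q7,q8,q9,q10,q11,q12}.
Split {q0,q1,q2,q3,q5,q6,q7,q8,q9,q10,q11,q12} by δ(·,L) → {q1,q3,q5,q6,q7,q8,q9,q10,q11} and {q0,q2,q12}.
Split {q1,q3,q5,q6,q7,q8,q9,q10,q11} by δ(·,L) → {q1,q6,q7,q9,q10,q11} and {q3,q5,q8}.
On input L, block {q1,q6,q7,q9,q10,q11} splits into {q1,q6,q9,q10,q11} and {q7}.
Split {q1,q6,q9,q10,q11} by δ(·,L) → {q1,q6,q9,q10} and {q11}.
Refine {q1,q6,q9,q10} on symbol L: members go to different blocks, giving {q1,q6,q9} and {q10}.
On input R, block {q1,q6,q9} splits into {q6,q9} and {q1}.
Refine {q0,q2,q12} on symbol R: members go to different blocks, giving {q0,q2} and {q12}.
On input L, block {q3,q5,q8} splits into {q3,q8} and {q5}.
No further refinement is possible. Final partition (10 blocks): {q4} | {q6,q9} | {q0,q2} | {q3,q8} | {q7} | {q11} | {q10} | {q1} | {q12} | {q5}.
q2 and q1 end up in different blocks, so they are distinguishable. For instance, the string 'L' is accepted from only q2.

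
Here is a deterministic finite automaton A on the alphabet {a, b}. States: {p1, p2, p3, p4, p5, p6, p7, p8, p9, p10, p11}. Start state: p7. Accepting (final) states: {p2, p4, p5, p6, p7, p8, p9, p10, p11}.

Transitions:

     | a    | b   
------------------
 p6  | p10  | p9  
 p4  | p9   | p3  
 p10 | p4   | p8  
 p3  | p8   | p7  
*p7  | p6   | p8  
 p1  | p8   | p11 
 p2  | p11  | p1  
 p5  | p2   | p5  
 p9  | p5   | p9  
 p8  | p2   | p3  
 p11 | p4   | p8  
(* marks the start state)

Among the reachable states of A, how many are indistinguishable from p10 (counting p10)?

Start with accepting vs non-accepting: {p2,p4,p5,p6,p7,p8,p9,p10,p11} | {p1,p3}.
Refine {p2,p4,p5,p6,p7,p8,p9,p10,p11} on symbol b: members go to different blocks, giving {p5,p6,p7,p9,p10,p11} and {p2,p4,p8}.
Split {p5,p6,p7,p9,p10,p11} by δ(·,a) → {p5,p10,p11} and {p6,p7,p9}.
On input b, block {p5,p10,p11} splits into {p10,p11} and {p5}.
Split {p1,p3} by δ(·,b) → {p1} and {p3}.
On input a, block {p2,p4,p8} splits into {p2} and {p4} and {p8}.
Refine {p6,p7,p9} on symbol a: members go to different blocks, giving {p6} and {p7} and {p9}.
The partition is now stable with 10 blocks: {p10,p11} | {p1} | {p2} | {p6} | {p5} | {p3} | {p4} | {p8} | {p7} | {p9}.
State p10 belongs to the block {p10,p11}, which has 2 states.

2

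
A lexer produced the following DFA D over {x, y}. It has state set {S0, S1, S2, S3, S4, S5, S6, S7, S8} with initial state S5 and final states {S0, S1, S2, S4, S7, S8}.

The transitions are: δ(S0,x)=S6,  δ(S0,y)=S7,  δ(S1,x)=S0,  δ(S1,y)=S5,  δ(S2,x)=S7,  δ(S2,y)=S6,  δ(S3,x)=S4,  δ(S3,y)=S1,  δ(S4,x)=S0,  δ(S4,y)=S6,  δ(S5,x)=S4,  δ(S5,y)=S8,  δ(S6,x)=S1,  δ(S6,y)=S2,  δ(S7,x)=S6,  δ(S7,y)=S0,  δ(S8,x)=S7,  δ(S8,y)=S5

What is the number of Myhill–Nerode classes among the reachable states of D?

Reachable states from the start: {S0,S1,S2,S4,S5,S6,S7,S8}. Unreachable: {S3} — drop them.
Initial partition by acceptance: {S0,S1,S2,S4,S7,S8} | {S5,S6}.
On input x, block {S0,S1,S2,S4,S7,S8} splits into {S1,S2,S4,S8} and {S0,S7}.
The partition is now stable with 3 blocks: {S1,S2,S4,S8} | {S5,S6} | {S0,S7}.

3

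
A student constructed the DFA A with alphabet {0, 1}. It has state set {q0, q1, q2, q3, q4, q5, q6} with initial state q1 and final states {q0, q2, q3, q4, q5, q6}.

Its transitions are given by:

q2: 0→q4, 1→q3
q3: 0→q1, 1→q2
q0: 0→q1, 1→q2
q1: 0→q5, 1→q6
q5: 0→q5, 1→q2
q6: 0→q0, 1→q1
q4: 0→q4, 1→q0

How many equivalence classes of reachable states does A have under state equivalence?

Every state is reachable, so we keep all 7.
P0 = {q0,q2,q3,q4,q5,q6} | {q1}.
Refine {q0,q2,q3,q4,q5,q6} on symbol 0: members go to different blocks, giving {q2,q4,q5,q6} and {q0,q3}.
Refine {q2,q4,q5,q6} on symbol 0: members go to different blocks, giving {q2,q4,q5} and {q6}.
On input 1, block {q2,q4,q5} splits into {q2,q4} and {q5}.
The partition is now stable with 5 blocks: {q2,q4} | {q1} | {q0,q3} | {q6} | {q5}.

5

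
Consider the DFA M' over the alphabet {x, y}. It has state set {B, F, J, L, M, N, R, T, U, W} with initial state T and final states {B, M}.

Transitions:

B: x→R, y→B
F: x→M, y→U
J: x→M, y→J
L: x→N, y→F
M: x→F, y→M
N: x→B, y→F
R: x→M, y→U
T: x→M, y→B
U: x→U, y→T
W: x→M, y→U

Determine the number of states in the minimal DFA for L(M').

First remove the unreachable states {J,L,N,W}; 6 states remain.
Initial partition by acceptance: {B,M} | {F,R,T,U}.
Refine {F,R,T,U} on symbol x: members go to different blocks, giving {F,R,T} and {U}.
Split {F,R,T} by δ(·,y) → {F,R} and {T}.
The partition is now stable with 4 blocks: {B,M} | {F,R} | {U} | {T}.

4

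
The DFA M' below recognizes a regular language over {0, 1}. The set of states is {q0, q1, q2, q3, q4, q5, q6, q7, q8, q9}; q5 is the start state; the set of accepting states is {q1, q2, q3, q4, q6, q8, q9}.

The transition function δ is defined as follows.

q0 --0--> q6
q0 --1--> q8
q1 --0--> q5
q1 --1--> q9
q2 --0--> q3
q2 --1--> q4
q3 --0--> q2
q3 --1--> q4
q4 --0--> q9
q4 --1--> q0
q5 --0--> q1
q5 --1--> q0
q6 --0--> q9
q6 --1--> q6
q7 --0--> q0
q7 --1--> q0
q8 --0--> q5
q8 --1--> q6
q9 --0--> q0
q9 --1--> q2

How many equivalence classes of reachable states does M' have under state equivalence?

8

First remove the unreachable states {q7}; 9 states remain.
Start with accepting vs non-accepting: {q1,q2,q3,q4,q6,q8,q9} | {q0,q5}.
Split {q1,q2,q3,q4,q6,q8,q9} by δ(·,0) → {q2,q3,q4,q6} and {q1,q8,q9}.
On input 0, block {q2,q3,q4,q6} splits into {q2,q3} and {q4,q6}.
On input 0, block {q0,q5} splits into {q0} and {q5}.
On input 0, block {q1,q8,q9} splits into {q1,q8} and {q9}.
Refine {q1,q8} on symbol 1: members go to different blocks, giving {q1} and {q8}.
Split {q4,q6} by δ(·,1) → {q4} and {q6}.
Stable partition: {q2,q3} | {q0} | {q1} | {q4} | {q5} | {q9} | {q8} | {q6} — 8 equivalence classes.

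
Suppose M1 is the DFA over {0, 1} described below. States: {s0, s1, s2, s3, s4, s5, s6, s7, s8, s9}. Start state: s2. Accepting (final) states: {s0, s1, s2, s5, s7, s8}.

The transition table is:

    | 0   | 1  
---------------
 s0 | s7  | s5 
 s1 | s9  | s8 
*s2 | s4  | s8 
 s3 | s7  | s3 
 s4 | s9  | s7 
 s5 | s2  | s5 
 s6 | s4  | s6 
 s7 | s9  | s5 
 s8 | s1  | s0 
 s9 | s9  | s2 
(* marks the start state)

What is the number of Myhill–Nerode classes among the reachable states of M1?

3

States {s3,s6} cannot be reached from the start state, so discard them.
Start with accepting vs non-accepting: {s0,s1,s2,s5,s7,s8} | {s4,s9}.
Refine {s0,s1,s2,s5,s7,s8} on symbol 0: members go to different blocks, giving {s0,s5,s8} and {s1,s2,s7}.
No further refinement is possible. Final partition (3 blocks): {s0,s5,s8} | {s4,s9} | {s1,s2,s7}.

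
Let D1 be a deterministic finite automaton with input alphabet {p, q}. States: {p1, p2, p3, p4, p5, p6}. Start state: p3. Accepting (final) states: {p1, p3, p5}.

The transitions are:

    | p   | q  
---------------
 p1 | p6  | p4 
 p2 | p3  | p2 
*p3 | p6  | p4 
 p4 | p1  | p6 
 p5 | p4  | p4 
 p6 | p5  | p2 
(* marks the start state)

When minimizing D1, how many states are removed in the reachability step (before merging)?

Exploring from p3, all states are eventually visited, so none are unreachable.

0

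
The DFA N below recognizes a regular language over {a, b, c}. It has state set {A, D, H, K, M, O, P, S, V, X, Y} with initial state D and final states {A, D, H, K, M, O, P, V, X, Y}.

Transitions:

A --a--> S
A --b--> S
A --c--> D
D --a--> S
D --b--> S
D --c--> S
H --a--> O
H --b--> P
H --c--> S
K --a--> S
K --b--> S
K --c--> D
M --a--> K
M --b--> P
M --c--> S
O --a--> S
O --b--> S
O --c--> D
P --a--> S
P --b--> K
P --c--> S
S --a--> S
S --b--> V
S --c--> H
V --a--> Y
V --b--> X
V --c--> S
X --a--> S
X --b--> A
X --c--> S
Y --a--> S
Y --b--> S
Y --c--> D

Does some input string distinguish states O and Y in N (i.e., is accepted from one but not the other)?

States {M} cannot be reached from the start state, so discard them.
Initial partition by acceptance: {A,D,H,K,O,P,V,X,Y} | {S}.
Split {A,D,H,K,O,P,V,X,Y} by δ(·,a) → {A,D,K,O,P,X,Y} and {H,V}.
Split {A,D,K,O,P,X,Y} by δ(·,b) → {A,D,K,O,Y} and {P,X}.
Split {A,D,K,O,Y} by δ(·,c) → {A,K,O,Y} and {D}.
The partition is now stable with 5 blocks: {A,K,O,Y} | {S} | {H,V} | {P,X} | {D}.
O and Y lie in the same block of the stable partition, so they are equivalent — no string distinguishes them.

No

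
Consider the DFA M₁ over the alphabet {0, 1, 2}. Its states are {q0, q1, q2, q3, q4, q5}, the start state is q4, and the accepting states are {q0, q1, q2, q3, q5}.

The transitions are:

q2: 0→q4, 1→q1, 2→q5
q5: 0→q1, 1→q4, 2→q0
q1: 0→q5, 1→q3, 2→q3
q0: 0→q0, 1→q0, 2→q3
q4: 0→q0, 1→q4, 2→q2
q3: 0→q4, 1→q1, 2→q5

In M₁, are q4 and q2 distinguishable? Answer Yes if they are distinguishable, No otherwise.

Yes

All states are reachable from the start state.
Start with accepting vs non-accepting: {q0,q1,q2,q3,q5} | {q4}.
Split {q0,q1,q2,q3,q5} by δ(·,0) → {q0,q1,q5} and {q2,q3}.
On input 1, block {q0,q1,q5} splits into {q0} and {q1} and {q5}.
The partition is now stable with 5 blocks: {q0} | {q4} | {q2,q3} | {q1} | {q5}.
q4 and q2 end up in different blocks, so they are distinguishable. For instance, the string 'ε' is accepted from only q2.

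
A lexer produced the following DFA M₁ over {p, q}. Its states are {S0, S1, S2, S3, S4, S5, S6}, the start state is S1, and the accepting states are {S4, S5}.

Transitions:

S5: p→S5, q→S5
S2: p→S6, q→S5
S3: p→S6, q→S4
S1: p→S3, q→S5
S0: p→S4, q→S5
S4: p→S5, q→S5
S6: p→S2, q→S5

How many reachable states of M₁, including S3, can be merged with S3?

4

Reachable states from the start: {S1,S2,S3,S4,S5,S6}. Unreachable: {S0} — drop them.
Initial partition by acceptance: {S4,S5} | {S1,S2,S3,S6}.
Stable partition: {S4,S5} | {S1,S2,S3,S6} — 2 equivalence classes.
State S3 belongs to the block {S1,S2,S3,S6}, which has 4 states.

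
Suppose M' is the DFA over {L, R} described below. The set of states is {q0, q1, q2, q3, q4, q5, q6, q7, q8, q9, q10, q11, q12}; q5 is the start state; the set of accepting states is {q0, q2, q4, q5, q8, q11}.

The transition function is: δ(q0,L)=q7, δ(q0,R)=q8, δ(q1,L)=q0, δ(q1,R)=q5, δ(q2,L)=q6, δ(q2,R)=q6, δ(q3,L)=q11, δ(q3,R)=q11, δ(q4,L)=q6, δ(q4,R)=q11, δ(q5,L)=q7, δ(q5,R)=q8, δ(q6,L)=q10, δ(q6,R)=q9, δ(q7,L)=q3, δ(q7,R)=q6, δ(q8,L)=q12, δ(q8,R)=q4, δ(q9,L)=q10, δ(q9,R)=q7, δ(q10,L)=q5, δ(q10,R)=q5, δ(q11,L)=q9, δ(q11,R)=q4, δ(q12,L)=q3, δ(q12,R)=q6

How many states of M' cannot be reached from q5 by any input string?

3

BFS from q5 reaches {q3, q4, q5, q6, q7, q8, q9, q10, q11, q12}; the 3 state(s) q0, q1, q2 are never visited.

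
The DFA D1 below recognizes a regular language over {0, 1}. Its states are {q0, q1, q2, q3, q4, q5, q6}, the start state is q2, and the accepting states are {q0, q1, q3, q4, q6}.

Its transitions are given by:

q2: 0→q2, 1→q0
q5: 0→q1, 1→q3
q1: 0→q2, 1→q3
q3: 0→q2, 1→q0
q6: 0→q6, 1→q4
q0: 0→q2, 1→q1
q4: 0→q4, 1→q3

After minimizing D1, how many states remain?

First remove the unreachable states {q4,q5,q6}; 4 states remain.
Initial partition by acceptance: {q0,q1,q3} | {q2}.
Stable partition: {q0,q1,q3} | {q2} — 2 equivalence classes.

2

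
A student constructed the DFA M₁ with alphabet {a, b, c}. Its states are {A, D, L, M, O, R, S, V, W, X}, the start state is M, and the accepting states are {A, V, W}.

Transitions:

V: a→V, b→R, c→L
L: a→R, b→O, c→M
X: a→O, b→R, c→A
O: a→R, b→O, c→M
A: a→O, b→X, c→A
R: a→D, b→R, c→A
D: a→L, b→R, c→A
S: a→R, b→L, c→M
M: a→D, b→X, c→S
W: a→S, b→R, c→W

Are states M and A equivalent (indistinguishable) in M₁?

First remove the unreachable states {V,W}; 8 states remain.
P0 = {A} | {D,L,M,O,R,S,X}.
Split {D,L,M,O,R,S,X} by δ(·,c) → {L,M,O,S} and {D,R,X}.
Refine {L,M,O,S} on symbol b: members go to different blocks, giving {L,O,S} and {M}.
On input a, block {D,R,X} splits into {D,X} and {R}.
The partition is now stable with 5 blocks: {A} | {L,O,S} | {D,X} | {M} | {R}.
M and A end up in different blocks, so they are distinguishable. For instance, the string 'ε' is accepted from only A.

No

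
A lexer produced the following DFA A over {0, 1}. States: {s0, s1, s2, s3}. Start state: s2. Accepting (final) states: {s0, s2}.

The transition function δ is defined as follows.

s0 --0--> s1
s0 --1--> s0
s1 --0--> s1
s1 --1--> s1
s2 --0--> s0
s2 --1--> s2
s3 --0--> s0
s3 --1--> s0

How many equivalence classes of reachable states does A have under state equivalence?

Reachable states from the start: {s0,s1,s2}. Unreachable: {s3} — drop them.
Initial partition by acceptance: {s0,s2} | {s1}.
Split {s0,s2} by δ(·,0) → {s0} and {s2}.
No further refinement is possible. Final partition (3 blocks): {s0} | {s1} | {s2}.

3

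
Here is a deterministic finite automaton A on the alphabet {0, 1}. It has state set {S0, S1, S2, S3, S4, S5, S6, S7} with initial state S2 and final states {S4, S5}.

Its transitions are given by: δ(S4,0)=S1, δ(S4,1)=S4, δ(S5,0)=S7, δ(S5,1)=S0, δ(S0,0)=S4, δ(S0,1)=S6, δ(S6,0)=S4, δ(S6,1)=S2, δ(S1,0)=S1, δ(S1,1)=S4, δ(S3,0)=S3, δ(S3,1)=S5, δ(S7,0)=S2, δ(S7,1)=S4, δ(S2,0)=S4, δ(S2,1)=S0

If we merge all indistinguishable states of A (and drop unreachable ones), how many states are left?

First remove the unreachable states {S3,S5,S7}; 5 states remain.
Start with accepting vs non-accepting: {S4} | {S0,S1,S2,S6}.
Refine {S0,S1,S2,S6} on symbol 0: members go to different blocks, giving {S0,S2,S6} and {S1}.
Stable partition: {S4} | {S0,S2,S6} | {S1} — 3 equivalence classes.

3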